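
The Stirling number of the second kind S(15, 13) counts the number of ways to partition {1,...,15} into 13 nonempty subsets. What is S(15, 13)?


Using the explicit formula S(n,k) = (1/k!) sum_{j=0}^{k} (-1)^(k-j) C(k,j) j^n:
S(15, 13) = 4550
Equivalently, S(n,k) is n! times the coefficient of x^n in the EGF (e^x - 1)^k / k!.

4550


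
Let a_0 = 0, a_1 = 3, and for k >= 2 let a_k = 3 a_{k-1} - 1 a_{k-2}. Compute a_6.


Iterating the recurrence forward:
a_0 = 0
a_1 = 3
a_2 = 3*3 - 1*0 = 9
a_3 = 3*9 - 1*3 = 24
a_4 = 3*24 - 1*9 = 63
a_5 = 3*63 - 1*24 = 165
a_6 = 3*165 - 1*63 = 432
So a_6 = 432.

432


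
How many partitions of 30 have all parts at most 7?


Using the generating function (1-x)^(-1)(1-x^2)^(-1)...(1-x^7)^(-1),
the coefficient of x^30 counts these restricted partitions.
Result = 1824

1824


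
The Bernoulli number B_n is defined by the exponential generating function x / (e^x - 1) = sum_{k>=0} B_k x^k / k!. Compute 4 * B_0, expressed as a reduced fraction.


Bernoulli numbers can also be computed recursively via B_0 = 1 and sum_{j=0}^{m} C(m+1, j) B_j = 0 for m >= 1. Odd-index Bernoulli numbers vanish for k >= 3.
Computing B_0 = 1, so 4 * B_0 = 4 * 1 = 4.

4


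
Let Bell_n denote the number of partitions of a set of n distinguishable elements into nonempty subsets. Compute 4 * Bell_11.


Bell_11 can be computed from the Bell triangle or from Dobinski's identity Bell_n = (1/e) * sum_{k>=0} k^n / k!.
Computing Bell_11 = 678570.
Then 4 * 678570 = 2714280.

2714280


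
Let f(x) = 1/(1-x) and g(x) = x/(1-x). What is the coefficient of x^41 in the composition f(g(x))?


First simplify the composition: f(g(x)) = 1/(1 - x/(1-x)) = (1-x)/((1-x) - x) = (1-x)/(1-2x).
Now extract the coefficient. Write (1-x)/(1-2x) = 1/(1-2x) - x/(1-2x).
The coefficient of x^n in 1/(1-2x) is 2^n, and in x/(1-2x) is 2^(n-1) (for n >= 1).
So the coefficient of x^41 is 2^41 - 2^40 = 2199023255552 - 1099511627776 = 1099511627776.

1099511627776


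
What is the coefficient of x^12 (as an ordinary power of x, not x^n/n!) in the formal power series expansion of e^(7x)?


The exponential series is e^y = sum_{k>=0} y^k / k!. Substituting y = 7x gives
e^(7x) = sum_{k>=0} 7^k x^k / k!.
So the coefficient of x^n is a^n/n! with a = 7, n = 12:
7^12 / 12! = 13841287201/479001600 = 1977326743/68428800

1977326743/68428800


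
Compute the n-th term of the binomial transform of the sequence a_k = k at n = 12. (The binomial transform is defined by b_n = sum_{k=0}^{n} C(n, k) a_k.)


With a_k = k, b_n = sum_{k=0}^{n} C(n, k) k. Using k * C(n, k) = n * C(n-1, k-1) gives b_n = n * sum_{k>=1} C(n-1, k-1) = n * 2^(n-1).
For n = 12: 12 * 2^11 = 12 * 2048 = 24576.

24576


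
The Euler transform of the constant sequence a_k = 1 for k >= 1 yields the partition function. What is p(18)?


The Euler transform converts the sequence a_k = 1 into the number of integer partitions.
Using the recurrence or dynamic programming:
p(18) = 385

385


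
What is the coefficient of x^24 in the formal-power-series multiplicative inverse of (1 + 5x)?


The inverse is 1/(1 + 5x). Apply the geometric identity 1/(1 - y) = sum_{k>=0} y^k with y = -5x:
1/(1 + 5x) = sum_{k>=0} (-5)^k x^k.
So the coefficient of x^24 is (-5)^24 = 59604644775390625.

59604644775390625


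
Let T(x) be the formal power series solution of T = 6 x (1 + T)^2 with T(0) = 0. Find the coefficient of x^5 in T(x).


Apply the Lagrange inversion formula: if T = 6 x * phi(T) with phi(t) = (1 + t)^2, then [x^n] T = 6^n * (1/n) [t^(n-1)] phi(t)^n = 6^n * (1/n) [t^(n-1)] (1 + t)^(2n) = 6^n * (1/n) C(2n, n-1).
Using the identity C(2n, n-1) = C(2n, n) * n / (n+1), the unscaled factor equals C(2n, n) / (n+1) = C_n, the n-th Catalan number.
For n = 5: C_5 = C(10, 5) / 6 = 252/6 = 42.
With the 6^5 = 7776 factor, the coefficient is 7776 * 42 = 326592.

326592


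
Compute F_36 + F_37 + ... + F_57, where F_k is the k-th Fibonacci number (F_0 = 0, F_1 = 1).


Use the identity sum_{k=0}^{N} F_k = F_{N+2} - 1 (which follows from F_{k+2} - F_{k+1} = F_k). Then
sum_{k=36}^{57} F_k = (F_{59} - 1) - (F_{37} - 1) = F_{59} - F_{37}.
Computing: F_{59} = 956722026041, F_{37} = 24157817, so
Sum = 956722026041 - 24157817 = 956697868224.

956697868224


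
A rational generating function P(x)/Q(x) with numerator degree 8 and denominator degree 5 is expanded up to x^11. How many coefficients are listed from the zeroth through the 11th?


Expanding up to x^11 gives the coefficients for x^0, x^1, ..., x^11.
That is 11 + 1 = 12 coefficients in total.

12


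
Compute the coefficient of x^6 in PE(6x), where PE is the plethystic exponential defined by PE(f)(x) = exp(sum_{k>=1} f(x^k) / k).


With f(x) = 6x, the exponent is sum_{k>=1} 6 x^k / k = 6 * (-ln(1 - x)). Exponentiating:
PE(6x) = exp(-6 ln(1 - x)) = 1/(1 - x)^6.
By the negative binomial expansion, [x^n] 1/(1 - x)^6 = C(n + 5, 5).
For n = 6: C(11, 5) = 462.

462


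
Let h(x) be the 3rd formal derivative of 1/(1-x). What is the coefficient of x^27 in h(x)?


Differentiating 3 times: d^3/dx^3 [1/(1-x)] = 3!/(1-x)^4.
The expansion 1/(1-x)^4 = sum_{k>=0} C(k+3, 3) x^k, so the coefficient of x^n in 3!/(1-x)^4 is 3! * C(n+3, 3).
For n = 27: 6 * C(30, 3) = 6 * 4060 = 24360

24360


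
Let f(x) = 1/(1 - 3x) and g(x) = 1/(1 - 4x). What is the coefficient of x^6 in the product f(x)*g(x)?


The coefficient of x^n in f*g is the Cauchy product: sum_{k=0}^{n} a^k * b^(n-k).
With a=3, b=4, n=6:
sum_{k=0}^{6} 3^k * 4^(6-k)
= 14197

14197


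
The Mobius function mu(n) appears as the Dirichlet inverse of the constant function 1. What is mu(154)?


154 = 2 * 7 * 11 (all distinct primes).
mu(154) = (-1)^3 = -1

-1


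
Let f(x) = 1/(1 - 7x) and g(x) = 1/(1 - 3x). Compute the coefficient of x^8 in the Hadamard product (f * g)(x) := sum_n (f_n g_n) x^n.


f has coefficients f_k = 7^k and g has coefficients g_k = 3^k, so the Hadamard product has coefficient (f*g)_k = 7^k * 3^k = 21^k.
For k = 8: 21^8 = 37822859361.

37822859361


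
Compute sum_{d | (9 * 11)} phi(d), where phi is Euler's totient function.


First, 9 * 11 = 99. One classical identity is sum_{d | n} phi(d) = n (each k in [1, n] has a unique gcd with n, and among the k's with gcd(k, n) = n/d there are phi(d) of them). So the sum equals 99. We also verify directly:
Divisors of 99: 1, 3, 9, 11, 33, 99.
phi values: 1, 2, 6, 10, 20, 60.
Sum = 99.

99


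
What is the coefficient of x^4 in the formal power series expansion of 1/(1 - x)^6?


The expansion 1/(1 - x)^r = sum_{k>=0} C(k + r - 1, r - 1) x^k follows from the multiset / negative-binomial theorem (or from repeated differentiation of the geometric series).
For r = 6 and k = 4:
C(9, 5) = 362880 / (120 * 24) = 126.

126


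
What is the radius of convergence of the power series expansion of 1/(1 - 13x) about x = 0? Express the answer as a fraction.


Expanding 1/(1 - 13x) = sum_{k>=0} 13^k x^k, the series converges when |13x| < 1, i.e., |x| < 1/13.
So the radius of convergence is 1/13 = 1/13.

1/13


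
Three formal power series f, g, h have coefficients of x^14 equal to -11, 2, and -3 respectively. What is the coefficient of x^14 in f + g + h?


Series addition is componentwise:
-11 + 2 + -3
= -12

-12


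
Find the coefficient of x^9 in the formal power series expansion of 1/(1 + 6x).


Write 1/(1 + c x) = 1/(1 - (-c) x) and apply the geometric-series identity
1/(1 - y) = sum_{k>=0} y^k to get 1/(1 + c x) = sum_{k>=0} (-c)^k x^k.
So the coefficient of x^k is (-c)^k = (-1)^k * c^k.
Here c = 6 and k = 9:
(-6)^9 = -1 * 10077696 = -10077696

-10077696


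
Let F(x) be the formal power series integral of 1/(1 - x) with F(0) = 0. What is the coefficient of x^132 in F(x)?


1/(1 - x) = sum_{k>=0} x^k. Integrating termwise and using F(0) = 0 gives
F(x) = sum_{k>=0} x^(k+1) / (k+1) = sum_{m>=1} x^m / m = -ln(1 - x).
So the coefficient of x^132 is 1/132 = 1/132.

1/132


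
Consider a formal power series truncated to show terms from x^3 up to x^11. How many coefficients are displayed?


From x^3 to x^11 inclusive, the count is 11 - 3 + 1 = 9.

9


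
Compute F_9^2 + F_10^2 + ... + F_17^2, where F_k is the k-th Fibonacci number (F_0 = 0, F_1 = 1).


There is a standard identity sum_{k=0}^{N} F_k^2 = F_N * F_{N+1} (proved inductively from the telescoping relation F_k^2 = F_k F_{k+1} - F_{k-1} F_k). Then
sum_{k=9}^{17} F_k^2 = F_17 F_18 - F_8 F_9.
Computing: F_17 = 1597, F_18 = 2584, F_8 = 21, F_9 = 34.
Sum = 1597 * 2584 - 21 * 34 = 4125934.

4125934


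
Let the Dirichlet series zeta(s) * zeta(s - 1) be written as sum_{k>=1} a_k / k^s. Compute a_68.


Convolution gives a_k = sum_{d | k} d * 1 = sum_{d | k} d = sigma(k), the sum of positive divisors of k.
For k = 68, the divisors are 1, 2, 4, 17, 34, 68, so
sigma(68) = 1 + 2 + 4 + 17 + 34 + 68 = 126.

126


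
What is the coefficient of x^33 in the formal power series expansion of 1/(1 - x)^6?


The negative binomial / multiset identity is
1/(1 - x)^r = sum_{k>=0} C(k + r - 1, r - 1) x^k.
Here r = 6 and k = 33, so the coefficient is
C(33 + 5, 5) = C(38, 5)
= 501942

501942


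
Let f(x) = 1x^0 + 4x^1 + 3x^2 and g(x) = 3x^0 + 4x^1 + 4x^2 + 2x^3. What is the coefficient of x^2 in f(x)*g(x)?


Cauchy product at x^2:
1*4 + 4*4 + 3*3
= 29

29


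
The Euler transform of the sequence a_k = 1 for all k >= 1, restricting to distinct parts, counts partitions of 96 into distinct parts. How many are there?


Partitions of 96 into distinct parts can be computed via generating function.
Product (1+x)(1+x^2)(1+x^3)...
The coefficient of x^96 = 317788

317788


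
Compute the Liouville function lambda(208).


The Liouville function is lambda(k) = (-1)^Omega(k), where Omega(k) counts the prime factors of k with multiplicity.
Factoring: 208 = 2 * 2 * 2 * 2 * 13, so Omega(208) = 5.
lambda(208) = (-1)^5 = -1.

-1


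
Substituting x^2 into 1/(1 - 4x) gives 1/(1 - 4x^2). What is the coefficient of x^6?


The coefficient of x^(2m) in 1/(1 - 4x^2) is 4^m.
With n = 6 = 2*3, the coefficient is 4^3 = 64.

64


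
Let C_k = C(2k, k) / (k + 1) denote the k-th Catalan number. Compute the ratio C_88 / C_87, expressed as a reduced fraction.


Using C_k = (2k)! / (k! (k+1)!), the ratio C_{k+1}/C_k simplifies to
C_{k+1}/C_k = [(2k+2)! / ((k+1)! (k+2)!)] * [k! (k+1)! / (2k)!]
 = (2k+2)(2k+1) / ((k+1)(k+2)) = 2(2k+1) / (k+2).
For k = 87: 2(2*87 + 1) / (87 + 2) = 350/89 = 350/89.

350/89


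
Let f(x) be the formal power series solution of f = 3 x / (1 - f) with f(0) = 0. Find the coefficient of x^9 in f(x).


Apply Lagrange inversion: f = 3 x * phi(f) with phi(t) = 1/(1 - t), so
[x^n] f = 3^n * (1/n) [t^(n-1)] phi(t)^n = 3^n * (1/n) [t^(n-1)] (1 - t)^(-n) = 3^n * (1/n) C(2n - 2, n - 1) = 3^n * C_{n-1}.
For n = 9: C_8 = C(16, 8) / 9 = 12870/9 = 1430.
With the 3^9 = 19683 factor, the coefficient is 19683 * 1430 = 28146690.

28146690


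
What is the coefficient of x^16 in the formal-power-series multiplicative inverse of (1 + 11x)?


The inverse is 1/(1 + 11x). Apply the geometric identity 1/(1 - y) = sum_{k>=0} y^k with y = -11x:
1/(1 + 11x) = sum_{k>=0} (-11)^k x^k.
So the coefficient of x^16 is (-11)^16 = 45949729863572161.

45949729863572161


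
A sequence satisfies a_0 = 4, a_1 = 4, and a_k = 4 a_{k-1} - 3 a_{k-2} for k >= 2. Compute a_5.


The characteristic equation is t^2 - 4 t + 3 = 0, with roots r_1 = 3 and r_2 = 1 (so c_1 = r_1 + r_2, c_2 = -r_1 r_2 as required).
One can use the closed form a_n = A r_1^n + B r_2^n, but direct iteration is more reliable:
a_0 = 4, a_1 = 4, a_2 = 4, a_3 = 4, a_4 = 4, a_5 = 4.
So a_5 = 4.

4


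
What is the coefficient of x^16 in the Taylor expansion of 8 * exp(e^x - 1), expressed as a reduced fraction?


exp(e^x - 1) = sum_{k>=0} Bell_k x^k / k!, where Bell_k is the k-th Bell number.
So the coefficient of x^16 is 8 * Bell_16 / 16!.
Computing: Bell_16 = 10480142147 and 16! = 20922789888000, giving
8 * 10480142147/20922789888000 = 10480142147/2615348736000.

10480142147/2615348736000


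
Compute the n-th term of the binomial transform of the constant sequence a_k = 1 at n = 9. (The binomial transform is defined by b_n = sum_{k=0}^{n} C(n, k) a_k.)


With a_k = 1 for all k, b_n = sum_{k=0}^{n} C(n, k) = 2^n by the binomial theorem.
For n = 9: 2^9 = 512.

512


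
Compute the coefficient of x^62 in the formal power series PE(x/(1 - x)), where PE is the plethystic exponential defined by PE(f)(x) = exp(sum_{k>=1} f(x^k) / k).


For f(x) = x/(1 - x) we have
sum_{k>=1} f(x^k) / k = sum_{k>=1} (1/k) * x^k / (1 - x^k) = sum_{k, m >= 1} x^(k m) / k,
which after exponentiating simplifies to
PE(x/(1 - x)) = prod_{k>=1} 1 / (1 - x^k).
This is the generating function for the partition function p(n), so the coefficient of x^62 is p(62).
Computing p(62) by dynamic programming over parts 1, 2, ..., 62: p(62) = 1300156.

1300156


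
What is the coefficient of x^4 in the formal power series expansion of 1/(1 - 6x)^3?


The general identity 1/(1 - c x)^r = sum_{k>=0} c^k C(k + r - 1, r - 1) x^k follows by substituting y = c x into 1/(1 - y)^r = sum_{k>=0} C(k + r - 1, r - 1) y^k.
For c = 6, r = 3, k = 4:
6^4 * C(6, 2) = 1296 * 15 = 19440.

19440


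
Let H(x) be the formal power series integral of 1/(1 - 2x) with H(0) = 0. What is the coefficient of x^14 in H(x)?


1/(1 - 2x) = sum_{k>=0} 2^k x^k. Integrating termwise with H(0) = 0:
H(x) = sum_{k>=0} 2^k x^(k+1) / (k+1) = sum_{m>=1} 2^(m-1) x^m / m.
For m = 14: 2^13/14 = 8192/14 = 4096/7.

4096/7


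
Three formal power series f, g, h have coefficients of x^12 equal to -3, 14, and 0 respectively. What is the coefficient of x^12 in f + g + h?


Series addition is componentwise:
-3 + 14 + 0
= 11

11


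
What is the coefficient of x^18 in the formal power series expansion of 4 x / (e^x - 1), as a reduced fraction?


The exponential generating function for Bernoulli numbers is
x / (e^x - 1) = sum_{k>=0} B_k x^k / k!.
So the coefficient of x^18 in 4 x / (e^x - 1) is 4 B_18 / 18!.
Computing: B_18 = 43867/798, 18! = 6402373705728000, giving
4 * 43867/798 / 6402373705728000 = 43867/1277273554292736000.

43867/1277273554292736000


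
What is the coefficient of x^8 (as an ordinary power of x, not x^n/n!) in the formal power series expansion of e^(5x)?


The exponential series is e^y = sum_{k>=0} y^k / k!. Substituting y = 5x gives
e^(5x) = sum_{k>=0} 5^k x^k / k!.
So the coefficient of x^n is a^n/n! with a = 5, n = 8:
5^8 / 8! = 390625/40320 = 78125/8064

78125/8064


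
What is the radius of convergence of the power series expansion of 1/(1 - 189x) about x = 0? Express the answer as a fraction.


Expanding 1/(1 - 189x) = sum_{k>=0} 189^k x^k, the series converges when |189x| < 1, i.e., |x| < 1/189.
So the radius of convergence is 1/189 = 1/189.

1/189


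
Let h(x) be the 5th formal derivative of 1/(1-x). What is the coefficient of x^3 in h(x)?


Differentiating 5 times: d^5/dx^5 [1/(1-x)] = 5!/(1-x)^6.
The expansion 1/(1-x)^6 = sum_{k>=0} C(k+5, 5) x^k, so the coefficient of x^n in 5!/(1-x)^6 is 5! * C(n+5, 5).
For n = 3: 120 * C(8, 5) = 120 * 56 = 6720

6720


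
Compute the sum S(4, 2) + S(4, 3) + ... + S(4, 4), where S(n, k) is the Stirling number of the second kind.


By definition, S(n, k) counts partitions of an n-set into exactly k nonempty blocks.
Computing row n = 4 for k = 2..4:
S(4, k): 7, 6, 1
Sum = 14.

14


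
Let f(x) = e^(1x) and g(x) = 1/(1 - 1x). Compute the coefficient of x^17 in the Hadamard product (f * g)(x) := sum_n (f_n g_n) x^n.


Expanding: f_k = 1^k/k! (from e^(1x)) and g_k = 1^k (from 1/(1 - 1x)). So the Hadamard coefficient (f * g)_k = 1^k 1^k / k! = (1)^k / k!.
For k = 17: 1^17/17! = 1/355687428096000 = 1/355687428096000.

1/355687428096000


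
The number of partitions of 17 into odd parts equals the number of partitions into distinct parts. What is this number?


Computing partitions of 17 into odd parts (1, 3, 5, ...):
Using the generating function prod_{k>=0} 1/(1-x^(2k+1)),
the count is 38

38


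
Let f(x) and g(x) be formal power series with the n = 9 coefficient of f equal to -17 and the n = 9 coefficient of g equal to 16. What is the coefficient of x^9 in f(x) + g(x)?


Addition of formal power series is termwise.
The coefficient of x^9 in f + g = -17 + 16
= -1

-1


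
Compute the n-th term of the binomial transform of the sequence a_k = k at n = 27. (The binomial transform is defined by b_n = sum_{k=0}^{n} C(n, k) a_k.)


With a_k = k, b_n = sum_{k=0}^{n} C(n, k) k. Using k * C(n, k) = n * C(n-1, k-1) gives b_n = n * sum_{k>=1} C(n-1, k-1) = n * 2^(n-1).
For n = 27: 27 * 2^26 = 27 * 67108864 = 1811939328.

1811939328


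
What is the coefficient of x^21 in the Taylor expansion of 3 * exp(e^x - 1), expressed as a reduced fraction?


exp(e^x - 1) = sum_{k>=0} Bell_k x^k / k!, where Bell_k is the k-th Bell number.
So the coefficient of x^21 is 3 * Bell_21 / 21!.
Computing: Bell_21 = 474869816156751 and 21! = 51090942171709440000, giving
3 * 474869816156751/51090942171709440000 = 158289938718917/5676771352412160000.

158289938718917/5676771352412160000


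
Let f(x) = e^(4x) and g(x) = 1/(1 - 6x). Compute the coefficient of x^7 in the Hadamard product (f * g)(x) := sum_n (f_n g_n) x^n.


Expanding: f_k = 4^k/k! (from e^(4x)) and g_k = 6^k (from 1/(1 - 6x)). So the Hadamard coefficient (f * g)_k = 4^k 6^k / k! = (24)^k / k!.
For k = 7: 24^7/7! = 4586471424/5040 = 31850496/35.

31850496/35


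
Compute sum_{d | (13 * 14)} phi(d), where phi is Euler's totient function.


First, 13 * 14 = 182. One classical identity is sum_{d | n} phi(d) = n (each k in [1, n] has a unique gcd with n, and among the k's with gcd(k, n) = n/d there are phi(d) of them). So the sum equals 182. We also verify directly:
Divisors of 182: 1, 2, 7, 13, 14, 26, 91, 182.
phi values: 1, 1, 6, 12, 6, 12, 72, 72.
Sum = 182.

182


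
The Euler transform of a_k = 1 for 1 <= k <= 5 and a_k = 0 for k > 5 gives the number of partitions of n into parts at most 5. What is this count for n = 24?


Partitions of 24 into parts at most 5:
Using generating function (1-x)^(-1)(1-x^2)^(-1)...(1-x^5)^(-1),
the coefficient of x^24 = 333

333


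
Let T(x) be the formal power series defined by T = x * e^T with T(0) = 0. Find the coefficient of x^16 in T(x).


Apply the Lagrange inversion formula: if T = x * phi(T) with phi(t) = e^t, then
[x^n] T = (1/n) [t^(n-1)] phi(t)^n = (1/n) [t^(n-1)] e^(n t) = (1/n) * n^(n-1) / (n-1)! = n^(n-1) / n!.
When c = 1 this is the Cayley count of rooted labeled trees on n vertices, divided by n!.
For n = 16: 16^15 / 16! = 1152921504606846976/20922789888000 = 35184372088832/638512875.

35184372088832/638512875


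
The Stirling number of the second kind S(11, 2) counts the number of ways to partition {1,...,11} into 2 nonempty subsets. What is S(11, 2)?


Using the explicit formula S(n,k) = (1/k!) sum_{j=0}^{k} (-1)^(k-j) C(k,j) j^n:
S(11, 2) = 1023
Equivalently, S(n,k) is n! times the coefficient of x^n in the EGF (e^x - 1)^k / k!.

1023


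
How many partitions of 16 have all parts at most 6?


Using the generating function (1-x)^(-1)(1-x^2)^(-1)...(1-x^6)^(-1),
the coefficient of x^16 counts these restricted partitions.
Result = 136

136


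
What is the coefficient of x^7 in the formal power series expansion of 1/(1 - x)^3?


The expansion 1/(1 - x)^r = sum_{k>=0} C(k + r - 1, r - 1) x^k follows from the multiset / negative-binomial theorem (or from repeated differentiation of the geometric series).
For r = 3 and k = 7:
C(9, 2) = 362880 / (2 * 5040) = 36.

36


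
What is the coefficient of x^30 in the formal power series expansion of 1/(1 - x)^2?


The negative binomial / multiset identity is
1/(1 - x)^r = sum_{k>=0} C(k + r - 1, r - 1) x^k.
Here r = 2 and k = 30, so the coefficient is
C(30 + 1, 1) = C(31, 1)
= 31

31


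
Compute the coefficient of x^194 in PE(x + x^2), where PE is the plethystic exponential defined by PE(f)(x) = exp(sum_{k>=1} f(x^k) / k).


With f(x) = x + x^2, the exponent is sum_{k>=1} (x^k + x^(2k)) / k = -ln(1 - x) - ln(1 - x^2). Exponentiating:
PE(x + x^2) = 1 / ((1 - x)(1 - x^2)).
This is the generating function for partitions of n into parts of size 1 or 2. The number of 2's can be any j in 0..97, and the rest are 1's, so
[x^194] = floor(194/2) + 1 = 98.

98


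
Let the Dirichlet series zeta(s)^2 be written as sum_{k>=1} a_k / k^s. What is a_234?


The Dirichlet convolution of the constant function 1 with itself gives (1 * 1)(k) = sum_{d | k} 1 = d(k), the number of positive divisors of k.
Since zeta(s) = sum_{k>=1} 1/k^s, we have zeta(s)^2 = sum_{k>=1} d(k)/k^s, so a_k = d(k).
For k = 234: the divisors are 1, 2, 3, 6, 9, 13, 18, 26, 39, 78, 117, 234.
Count = 12.

12


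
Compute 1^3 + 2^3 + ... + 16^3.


This power sum has a closed form given by Faulhaber's formula
sum_{k=1}^{m} k^p = (1 / (p + 1)) * sum_{j=0}^{p} C(p + 1, j) B_j m^(p + 1 - j),
but for small m direct computation is fastest:
1 + 8 + 27 + 64 + 125 + 216 + 343 + 512 + 729 + 1000 + 1331 + 1728 + 2197 + 2744 + 3375 + 4096 = 18496.

18496


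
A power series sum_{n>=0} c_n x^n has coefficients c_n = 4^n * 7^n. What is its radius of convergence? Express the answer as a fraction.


By the root test (Cauchy-Hadamard), the radius is R = 1 / limsup_n |c_n|^(1/n).
Here |c_n|^(1/n) = (4^n * 7^n)^(1/n) = 4 * 7 = 28 for all n.
So R = 1/28 = 1/28.

1/28


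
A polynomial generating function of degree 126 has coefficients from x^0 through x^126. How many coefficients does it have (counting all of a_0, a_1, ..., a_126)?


A polynomial of degree 126 takes the form a_0 + a_1 x + ... + a_126 x^126.
The number of coefficients is 126 + 1 = 127.

127


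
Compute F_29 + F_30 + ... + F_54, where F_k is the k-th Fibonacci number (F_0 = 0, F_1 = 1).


Use the identity sum_{k=0}^{N} F_k = F_{N+2} - 1 (which follows from F_{k+2} - F_{k+1} = F_k). Then
sum_{k=29}^{54} F_k = (F_{56} - 1) - (F_{30} - 1) = F_{56} - F_{30}.
Computing: F_{56} = 225851433717, F_{30} = 832040, so
Sum = 225851433717 - 832040 = 225850601677.

225850601677


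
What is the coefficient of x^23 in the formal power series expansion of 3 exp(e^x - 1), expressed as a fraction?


exp(e^x - 1) is the exponential generating function for the Bell numbers Bell_k: exp(e^x - 1) = sum_{k>=0} Bell_k x^k / k!.
So the coefficient of x^23 in 3 exp(e^x - 1) is 3 Bell_23 / 23!.
Computing: Bell_23 = 44152005855084346 and 23! = 25852016738884976640000, giving
3 * 44152005855084346/25852016738884976640000 = 22076002927542173/4308669456480829440000.

22076002927542173/4308669456480829440000


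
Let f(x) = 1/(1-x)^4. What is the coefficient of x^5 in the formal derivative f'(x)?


Differentiate: d/dx [ 1/(1-x)^r ] = r / (1-x)^(r+1).
Here r = 4, so f'(x) = 4 / (1-x)^5.
The expansion of 1/(1-x)^(r+1) has coefficient of x^n equal to C(n+r, r).
So the coefficient of x^5 in f'(x) is
4 * C(9, 4) = 4 * 126 = 504

504


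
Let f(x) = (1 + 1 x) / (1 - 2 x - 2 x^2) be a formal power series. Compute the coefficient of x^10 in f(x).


Write f(x) = sum_{k>=0} a_k x^k. Multiplying both sides by 1 - 2 x - 2 x^2 gives
(1 - 2 x - 2 x^2) sum_{k>=0} a_k x^k = 1 + 1 x.
Matching coefficients:
 x^0: a_0 = 1
 x^1: a_1 - 2 a_0 = 1  =>  a_1 = 2*1 + 1 = 3
 x^k (k >= 2): a_k = 2 a_{k-1} + 2 a_{k-2}.
Iterating: a_2 = 8, a_3 = 22, a_4 = 60, a_5 = 164, a_6 = 448, a_7 = 1224, a_8 = 3344, a_9 = 9136, a_10 = 24960.
So the coefficient of x^10 is 24960.

24960


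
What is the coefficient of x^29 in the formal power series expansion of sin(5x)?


The Maclaurin series is sin(t) = sum_{k>=0} (-1)^k t^(2k+1) / (2k+1)!, so substituting t = 5x, only odd powers of x are nonzero, with coefficient of x^(2k+1) equal to (-1)^k 5^(2k+1) / (2k+1)!.
Write 29 = 2*14 + 1, giving the coefficient (-1)^14 * 5^29 / 29! = 186264514923095703125/8841761993739701954543616000000 = 11920928955078125/565872767599340925090791424.

11920928955078125/565872767599340925090791424


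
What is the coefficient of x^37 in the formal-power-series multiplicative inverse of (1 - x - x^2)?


Let the inverse be f(x) = sum_{k>=0} a_k x^k. From f(x) * (1 - x - x^2) = 1 and matching coefficients:
 x^0: a_0 = 1.
 x^1: a_1 - a_0 = 0, so a_1 = 1.
 x^k (k >= 2): a_k - a_{k-1} - a_{k-2} = 0, i.e. a_k = a_{k-1} + a_{k-2}.
This is the Fibonacci-type recurrence shifted so that a_0 = a_1 = 1.
Iterating: a_0=1, a_1=1, a_2=2, a_3=3, a_4=5, a_5=8, a_6=13, a_7=21, a_8=34, a_9=55, ...
a_37 = 39088169.

39088169


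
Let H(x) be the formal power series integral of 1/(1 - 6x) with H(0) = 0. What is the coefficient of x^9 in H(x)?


1/(1 - 6x) = sum_{k>=0} 6^k x^k. Integrating termwise with H(0) = 0:
H(x) = sum_{k>=0} 6^k x^(k+1) / (k+1) = sum_{m>=1} 6^(m-1) x^m / m.
For m = 9: 6^8/9 = 1679616/9 = 186624.

186624


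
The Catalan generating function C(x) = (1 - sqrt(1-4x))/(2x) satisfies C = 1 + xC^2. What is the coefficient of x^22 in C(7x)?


Substituting x -> 7x scales the n-th coefficient by 7^n, so [x^22] C(7x) = 7^22 * C_22.
C_22 = C(2*22, 22)/(23) = 2104098963720/23 = 91482563640.
So 7^22 * 91482563640 = 3909821048582988049 * 91482563640 = 357680452898004736014001938360.

357680452898004736014001938360


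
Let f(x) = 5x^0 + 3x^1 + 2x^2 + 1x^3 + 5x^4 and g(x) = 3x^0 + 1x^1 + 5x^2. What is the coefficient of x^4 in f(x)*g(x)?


Cauchy product at x^4:
2*5 + 1*1 + 5*3
= 26

26


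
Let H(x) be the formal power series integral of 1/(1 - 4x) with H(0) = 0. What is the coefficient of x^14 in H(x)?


1/(1 - 4x) = sum_{k>=0} 4^k x^k. Integrating termwise with H(0) = 0:
H(x) = sum_{k>=0} 4^k x^(k+1) / (k+1) = sum_{m>=1} 4^(m-1) x^m / m.
For m = 14: 4^13/14 = 67108864/14 = 33554432/7.

33554432/7


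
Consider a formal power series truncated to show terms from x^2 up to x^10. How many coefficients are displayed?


From x^2 to x^10 inclusive, the count is 10 - 2 + 1 = 9.

9


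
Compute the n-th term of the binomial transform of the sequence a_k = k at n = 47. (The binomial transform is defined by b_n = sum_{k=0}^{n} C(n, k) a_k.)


With a_k = k, b_n = sum_{k=0}^{n} C(n, k) k. Using k * C(n, k) = n * C(n-1, k-1) gives b_n = n * sum_{k>=1} C(n-1, k-1) = n * 2^(n-1).
For n = 47: 47 * 2^46 = 47 * 70368744177664 = 3307330976350208.

3307330976350208


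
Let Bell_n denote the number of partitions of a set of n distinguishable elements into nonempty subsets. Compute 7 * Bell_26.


Bell_26 can be computed from the Bell triangle or from Dobinski's identity Bell_n = (1/e) * sum_{k>=0} k^n / k!.
Computing Bell_26 = 49631246523618756274.
Then 7 * 49631246523618756274 = 347418725665331293918.

347418725665331293918


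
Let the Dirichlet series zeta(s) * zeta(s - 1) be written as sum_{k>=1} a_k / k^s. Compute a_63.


Convolution gives a_k = sum_{d | k} d * 1 = sum_{d | k} d = sigma(k), the sum of positive divisors of k.
For k = 63, the divisors are 1, 3, 7, 9, 21, 63, so
sigma(63) = 1 + 3 + 7 + 9 + 21 + 63 = 104.

104


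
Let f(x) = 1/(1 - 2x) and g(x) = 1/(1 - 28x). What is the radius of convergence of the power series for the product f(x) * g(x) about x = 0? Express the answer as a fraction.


The radius of 1/(1 - 2x) is 1/2 (nearest singularity at x = 1/2), and the radius of 1/(1 - 28x) is 1/28.
The product f(x)*g(x) = 1/((1 - 2x)(1 - 28x)) has singularities at both 1/2 and 1/28, so its radius of convergence is the distance to the nearest one:
min(1/2, 1/28) = 1/28.

1/28


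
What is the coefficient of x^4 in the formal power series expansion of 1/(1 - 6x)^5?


The general identity 1/(1 - c x)^r = sum_{k>=0} c^k C(k + r - 1, r - 1) x^k follows by substituting y = c x into 1/(1 - y)^r = sum_{k>=0} C(k + r - 1, r - 1) y^k.
For c = 6, r = 5, k = 4:
6^4 * C(8, 4) = 1296 * 70 = 90720.

90720


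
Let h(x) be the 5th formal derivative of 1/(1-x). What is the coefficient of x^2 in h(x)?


Differentiating 5 times: d^5/dx^5 [1/(1-x)] = 5!/(1-x)^6.
The expansion 1/(1-x)^6 = sum_{k>=0} C(k+5, 5) x^k, so the coefficient of x^n in 5!/(1-x)^6 is 5! * C(n+5, 5).
For n = 2: 120 * C(7, 5) = 120 * 21 = 2520

2520


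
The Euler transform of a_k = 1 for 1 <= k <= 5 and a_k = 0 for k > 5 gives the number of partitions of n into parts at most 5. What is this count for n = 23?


Partitions of 23 into parts at most 5:
Using generating function (1-x)^(-1)(1-x^2)^(-1)...(1-x^5)^(-1),
the coefficient of x^23 = 291

291


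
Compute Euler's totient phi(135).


phi(n) counts integers in [1, n] coprime to n. Using the multiplicative formula phi(n) = n * prod_{p | n} (1 - 1/p):
135 = 3^3 * 5, so
phi(135) = 135 * (1 - 1/3) * (1 - 1/5) = 72.

72


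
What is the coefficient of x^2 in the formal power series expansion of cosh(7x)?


The Maclaurin series is cosh(t) = sum_{m>=0} t^(2m) / (2m)!, so substituting t = 7x, only even powers of x are nonzero, with coefficient of x^(2m) equal to 7^(2m) / (2m)!.
For x^2 the coefficient is 7^2/2! = 49/2 = 49/2.

49/2


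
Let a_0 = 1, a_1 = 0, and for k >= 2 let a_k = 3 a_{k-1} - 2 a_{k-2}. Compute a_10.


Iterating the recurrence forward:
a_0 = 1
a_1 = 0
a_2 = 3*0 - 2*1 = -2
a_3 = 3*-2 - 2*0 = -6
a_4 = 3*-6 - 2*-2 = -14
a_5 = 3*-14 - 2*-6 = -30
a_6 = 3*-30 - 2*-14 = -62
a_7 = 3*-62 - 2*-30 = -126
a_8 = 3*-126 - 2*-62 = -254
a_9 = 3*-254 - 2*-126 = -510
a_10 = 3*-510 - 2*-254 = -1022
So a_10 = -1022.

-1022


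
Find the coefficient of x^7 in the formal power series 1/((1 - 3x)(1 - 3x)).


By partial fractions or Cauchy convolution:
The coefficient equals sum_{k=0}^{7} 3^k * 3^(7-k).
= 17496

17496


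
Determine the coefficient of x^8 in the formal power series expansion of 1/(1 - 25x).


The geometric series identity gives 1/(1 - c x) = sum_{k>=0} c^k x^k, so the coefficient of x^k is c^k.
Here c = 25 and k = 8.
Computing: 25^8 = 152587890625

152587890625


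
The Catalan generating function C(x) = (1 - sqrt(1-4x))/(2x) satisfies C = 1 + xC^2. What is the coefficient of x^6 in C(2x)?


Substituting x -> 2x scales the n-th coefficient by 2^n, so [x^6] C(2x) = 2^6 * C_6.
C_6 = C(2*6, 6)/(7) = 924/7 = 132.
So 2^6 * 132 = 64 * 132 = 8448.

8448


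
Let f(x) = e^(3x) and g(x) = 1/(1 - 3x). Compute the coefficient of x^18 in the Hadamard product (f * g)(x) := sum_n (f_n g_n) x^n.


Expanding: f_k = 3^k/k! (from e^(3x)) and g_k = 3^k (from 1/(1 - 3x)). So the Hadamard coefficient (f * g)_k = 3^k 3^k / k! = (9)^k / k!.
For k = 18: 9^18/18! = 150094635296999121/6402373705728000 = 22876792454961/975822848000.

22876792454961/975822848000


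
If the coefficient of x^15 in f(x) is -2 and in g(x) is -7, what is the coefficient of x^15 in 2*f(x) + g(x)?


Scalar multiplication scales coefficients: 2 * -2 = -4.
Then add the g coefficient: -4 + -7
= -11

-11


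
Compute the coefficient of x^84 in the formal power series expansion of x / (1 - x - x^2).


Let f(x) = sum_{k>=0} a_k x^k. Multiplying f(x) * (1 - x - x^2) = x and matching coefficients gives a_0 = 0, a_1 = 1, and a_k = a_{k-1} + a_{k-2} for k >= 2. These are the Fibonacci numbers F_k.
Iterating from F_0 = 0, F_1 = 1:
F_0=0, F_1=1, F_2=1, F_3=2, F_4=3, F_5=5, F_6=8, F_7=13, F_8=21, F_9=34, ...
F_84 = 160500643816367088.

160500643816367088


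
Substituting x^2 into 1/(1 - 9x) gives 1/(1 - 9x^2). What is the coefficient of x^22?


The coefficient of x^(2m) in 1/(1 - 9x^2) is 9^m.
With n = 22 = 2*11, the coefficient is 9^11 = 31381059609.

31381059609


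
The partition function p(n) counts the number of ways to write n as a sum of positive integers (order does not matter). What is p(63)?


Using the generating function prod_{k>=1} 1/(1-x^k), we compute p(63).
By dynamic programming over parts 1 through 63:
p(63) = 1505499

1505499


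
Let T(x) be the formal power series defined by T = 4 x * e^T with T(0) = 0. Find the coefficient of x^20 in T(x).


Apply the Lagrange inversion formula: if T = 4 x * phi(T) with phi(t) = e^t, then
[x^n] T = 4^n * (1/n) [t^(n-1)] phi(t)^n = 4^n * (1/n) [t^(n-1)] e^(n t) = 4^n * (1/n) * n^(n-1) / (n-1)! = 4^n * n^(n-1) / n!.
When c = 1 this is the Cayley count of rooted labeled trees on n vertices, divided by n!.
For n = 20: 4^20 * 20^19 / 20! = 1099511627776 * 5242880000000000000000000/2432902008176640000 = 35184372088832000000000000000/14849255421.

35184372088832000000000000000/14849255421


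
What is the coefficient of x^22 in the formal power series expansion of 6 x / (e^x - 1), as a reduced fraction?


The exponential generating function for Bernoulli numbers is
x / (e^x - 1) = sum_{k>=0} B_k x^k / k!.
So the coefficient of x^22 in 6 x / (e^x - 1) is 6 B_22 / 22!.
Computing: B_22 = 854513/138, 22! = 1124000727777607680000, giving
6 * 854513/138 / 1124000727777607680000 = 77683/2350183339898634240000.

77683/2350183339898634240000


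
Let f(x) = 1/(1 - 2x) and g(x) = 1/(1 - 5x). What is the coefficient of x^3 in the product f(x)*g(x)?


The coefficient of x^n in f*g is the Cauchy product: sum_{k=0}^{n} a^k * b^(n-k).
With a=2, b=5, n=3:
sum_{k=0}^{3} 2^k * 5^(3-k)
= 203

203


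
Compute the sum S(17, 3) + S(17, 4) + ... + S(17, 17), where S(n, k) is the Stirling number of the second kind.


By definition, S(n, k) counts partitions of an n-set into exactly k nonempty blocks.
Computing row n = 17 for k = 3..17:
S(17, k): 21457825, 694337290, 5652751651, 17505749898, 25708104786, 20415995028, 9528822303, 2758334150, 512060978, 62022324, 4910178, 249900, 7820, 136, 1
Sum = 82864804268.

82864804268


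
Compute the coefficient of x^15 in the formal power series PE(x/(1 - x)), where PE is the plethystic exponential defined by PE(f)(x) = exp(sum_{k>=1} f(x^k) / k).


For f(x) = x/(1 - x) we have
sum_{k>=1} f(x^k) / k = sum_{k>=1} (1/k) * x^k / (1 - x^k) = sum_{k, m >= 1} x^(k m) / k,
which after exponentiating simplifies to
PE(x/(1 - x)) = prod_{k>=1} 1 / (1 - x^k).
This is the generating function for the partition function p(n), so the coefficient of x^15 is p(15).
Computing p(15) by dynamic programming over parts 1, 2, ..., 15: p(15) = 176.

176


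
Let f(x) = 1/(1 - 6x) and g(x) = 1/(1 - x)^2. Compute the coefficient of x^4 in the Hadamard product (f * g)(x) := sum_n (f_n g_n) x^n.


f has coefficients f_k = 6^k. For g = 1/(1 - x)^2 the coefficient is g_k = C(k + 1, 1) = k + 1. The Hadamard coefficient is (f * g)_k = 6^k * (k + 1).
For k = 4: 6^4 * 5 = 1296 * 5 = 6480.

6480


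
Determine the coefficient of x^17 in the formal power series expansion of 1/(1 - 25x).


The geometric series identity gives 1/(1 - c x) = sum_{k>=0} c^k x^k, so the coefficient of x^k is c^k.
Here c = 25 and k = 17.
Computing: 25^17 = 582076609134674072265625

582076609134674072265625


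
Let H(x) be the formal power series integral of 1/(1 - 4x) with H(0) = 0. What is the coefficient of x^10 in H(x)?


1/(1 - 4x) = sum_{k>=0} 4^k x^k. Integrating termwise with H(0) = 0:
H(x) = sum_{k>=0} 4^k x^(k+1) / (k+1) = sum_{m>=1} 4^(m-1) x^m / m.
For m = 10: 4^9/10 = 262144/10 = 131072/5.

131072/5


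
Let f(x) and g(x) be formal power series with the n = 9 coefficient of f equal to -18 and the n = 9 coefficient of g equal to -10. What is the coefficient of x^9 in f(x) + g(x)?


Addition of formal power series is termwise.
The coefficient of x^9 in f + g = -18 + -10
= -28

-28


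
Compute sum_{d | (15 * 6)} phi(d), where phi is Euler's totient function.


First, 15 * 6 = 90. One classical identity is sum_{d | n} phi(d) = n (each k in [1, n] has a unique gcd with n, and among the k's with gcd(k, n) = n/d there are phi(d) of them). So the sum equals 90. We also verify directly:
Divisors of 90: 1, 2, 3, 5, 6, 9, 10, 15, 18, 30, 45, 90.
phi values: 1, 1, 2, 4, 2, 6, 4, 8, 6, 8, 24, 24.
Sum = 90.

90


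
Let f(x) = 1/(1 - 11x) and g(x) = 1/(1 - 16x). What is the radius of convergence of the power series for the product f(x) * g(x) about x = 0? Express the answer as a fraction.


The radius of 1/(1 - 11x) is 1/11 (nearest singularity at x = 1/11), and the radius of 1/(1 - 16x) is 1/16.
The product f(x)*g(x) = 1/((1 - 11x)(1 - 16x)) has singularities at both 1/11 and 1/16, so its radius of convergence is the distance to the nearest one:
min(1/11, 1/16) = 1/16.

1/16


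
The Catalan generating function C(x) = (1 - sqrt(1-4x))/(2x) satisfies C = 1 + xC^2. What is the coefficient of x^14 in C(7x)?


Substituting x -> 7x scales the n-th coefficient by 7^n, so [x^14] C(7x) = 7^14 * C_14.
C_14 = C(2*14, 14)/(15) = 40116600/15 = 2674440.
So 7^14 * 2674440 = 678223072849 * 2674440 = 1813866914950279560.

1813866914950279560


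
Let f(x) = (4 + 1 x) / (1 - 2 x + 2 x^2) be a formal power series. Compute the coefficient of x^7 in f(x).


Write f(x) = sum_{k>=0} a_k x^k. Multiplying both sides by 1 - 2 x + 2 x^2 gives
(1 - 2 x + 2 x^2) sum_{k>=0} a_k x^k = 4 + 1 x.
Matching coefficients:
 x^0: a_0 = 4
 x^1: a_1 - 2 a_0 = 1  =>  a_1 = 2*4 + 1 = 9
 x^k (k >= 2): a_k = 2 a_{k-1} - 2 a_{k-2}.
Iterating: a_2 = 10, a_3 = 2, a_4 = -16, a_5 = -36, a_6 = -40, a_7 = -8.
So the coefficient of x^7 is -8.

-8


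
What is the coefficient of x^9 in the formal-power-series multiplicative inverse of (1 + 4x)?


The inverse is 1/(1 + 4x). Apply the geometric identity 1/(1 - y) = sum_{k>=0} y^k with y = -4x:
1/(1 + 4x) = sum_{k>=0} (-4)^k x^k.
So the coefficient of x^9 is (-4)^9 = -262144.

-262144


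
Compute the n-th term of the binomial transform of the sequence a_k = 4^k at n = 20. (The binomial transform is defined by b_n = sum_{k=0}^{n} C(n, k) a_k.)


With a_k = 4^k, b_n = sum_{k=0}^{n} C(n, k) 4^k = (1 + 4)^n by the binomial theorem.
For n = 20: (1 + 4)^20 = 5^20 = 95367431640625.

95367431640625


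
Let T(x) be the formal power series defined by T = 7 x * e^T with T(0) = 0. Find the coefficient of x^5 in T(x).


Apply the Lagrange inversion formula: if T = 7 x * phi(T) with phi(t) = e^t, then
[x^n] T = 7^n * (1/n) [t^(n-1)] phi(t)^n = 7^n * (1/n) [t^(n-1)] e^(n t) = 7^n * (1/n) * n^(n-1) / (n-1)! = 7^n * n^(n-1) / n!.
When c = 1 this is the Cayley count of rooted labeled trees on n vertices, divided by n!.
For n = 5: 7^5 * 5^4 / 5! = 16807 * 625/120 = 2100875/24.

2100875/24


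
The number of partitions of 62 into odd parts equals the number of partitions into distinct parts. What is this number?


Computing partitions of 62 into odd parts (1, 3, 5, ...):
Using the generating function prod_{k>=0} 1/(1-x^(2k+1)),
the count is 13394

13394


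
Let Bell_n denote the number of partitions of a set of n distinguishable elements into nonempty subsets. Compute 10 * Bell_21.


Bell_21 can be computed from the Bell triangle or from Dobinski's identity Bell_n = (1/e) * sum_{k>=0} k^n / k!.
Computing Bell_21 = 474869816156751.
Then 10 * 474869816156751 = 4748698161567510.

4748698161567510


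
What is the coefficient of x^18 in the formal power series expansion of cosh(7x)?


The Maclaurin series is cosh(t) = sum_{m>=0} t^(2m) / (2m)!, so substituting t = 7x, only even powers of x are nonzero, with coefficient of x^(2m) equal to 7^(2m) / (2m)!.
For x^18 the coefficient is 7^18/18! = 1628413597910449/6402373705728000 = 33232930569601/130660687872000.

33232930569601/130660687872000


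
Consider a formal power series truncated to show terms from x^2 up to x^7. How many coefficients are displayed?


From x^2 to x^7 inclusive, the count is 7 - 2 + 1 = 6.

6


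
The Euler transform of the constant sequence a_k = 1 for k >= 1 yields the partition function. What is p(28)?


The Euler transform converts the sequence a_k = 1 into the number of integer partitions.
Using the recurrence or dynamic programming:
p(28) = 3718

3718


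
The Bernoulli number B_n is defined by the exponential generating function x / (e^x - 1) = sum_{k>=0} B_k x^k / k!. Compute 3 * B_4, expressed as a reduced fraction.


Bernoulli numbers can also be computed recursively via B_0 = 1 and sum_{j=0}^{m} C(m+1, j) B_j = 0 for m >= 1. Odd-index Bernoulli numbers vanish for k >= 3.
Computing B_4 = -1/30, so 3 * B_4 = 3 * -1/30 = -1/10.

-1/10
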